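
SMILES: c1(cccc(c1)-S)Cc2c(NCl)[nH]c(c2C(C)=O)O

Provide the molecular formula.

Heavy atoms from the SMILES: 13 C, 1 Cl, 2 N, 2 O, 1 S.
Implicit hydrogens by atom environment:
  6 × C (aromatic): no H
  4 × C (aromatic): 1 H each → 4
  1 × C: 3 H
  1 × C: 2 H
  1 × C: no H
  1 × Cl: no H
  1 × N (aromatic): 1 H
  1 × N: 1 H
  1 × O: 1 H
  1 × O: no H
  1 × S: 1 H
  Total hydrogens = 13.
Molecular formula: C13H13ClN2O2S

C13H13ClN2O2S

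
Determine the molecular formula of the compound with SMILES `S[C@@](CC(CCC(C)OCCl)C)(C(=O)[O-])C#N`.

Heavy atoms from the SMILES: 11 C, 1 Cl, 1 N, 3 O, 1 S.
Implicit hydrogens by atom environment:
  4 × C: 2 H each → 8
  3 × C: no H
  2 × C: 3 H each → 6
  2 × C: 1 H each → 2
  2 × O: no H
  1 × Cl: no H
  1 × N: no H
  1 × O (charge -1): no H
  1 × S: 1 H
  Total hydrogens = 17.
Net charge -1.
Molecular formula: C11H17ClNO3S-

C11H17ClNO3S-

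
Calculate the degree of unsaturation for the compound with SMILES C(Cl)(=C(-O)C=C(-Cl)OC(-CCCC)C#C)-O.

Molecular formula from the SMILES: C11H14Cl2O3.
DoU = (2C + 2 + N − H − X)/2 = (2·11 + 2 + 0 − 14 − 2)/2 = 8/2 = 4.
(Structurally: 0 ring(s) + 4 π bond(s) = 4.)

4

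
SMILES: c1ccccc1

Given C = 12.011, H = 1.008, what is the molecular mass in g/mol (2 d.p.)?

Molecular formula: C6H6.
M = 6×12.011 + 6×1.008 = 78.11 g/mol.

78.11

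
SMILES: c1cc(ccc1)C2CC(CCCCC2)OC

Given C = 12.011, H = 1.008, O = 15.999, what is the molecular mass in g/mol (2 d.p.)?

Molecular formula: C15H22O.
M = 15×12.011 + 22×1.008 + 1×15.999 = 218.34 g/mol.

218.34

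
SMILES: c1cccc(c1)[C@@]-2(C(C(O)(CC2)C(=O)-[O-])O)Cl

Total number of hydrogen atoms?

Hydrogens are implicit in SMILES; fill each atom to its normal valence:
  5 × C (aromatic): 1 H each → 5
  3 × C: no H
  2 × C: 2 H each → 4
  2 × O: 1 H each → 2
  1 × C: 1 H
  1 × C (aromatic): no H
  1 × Cl: no H
  1 × O: no H
  1 × O (charge -1): no H
  Total hydrogens = 12.

12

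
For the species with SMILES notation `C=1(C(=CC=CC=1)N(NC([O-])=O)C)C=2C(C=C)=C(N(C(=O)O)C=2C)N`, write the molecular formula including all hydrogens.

Heavy atoms from the SMILES: 16 C, 4 N, 4 O.
Implicit hydrogens by atom environment:
  6 × C (aromatic): no H
  4 × C (aromatic): 1 H each → 4
  2 × C: 3 H each → 6
  2 × C: no H
  2 × O: no H
  1 × C: 2 H
  1 × C: 1 H
  1 × N: 2 H
  1 × N: 1 H
  1 × N (aromatic): no H
  1 × N: no H
  1 × O: 1 H
  1 × O (charge -1): no H
  Total hydrogens = 17.
Net charge -1.
Molecular formula: C16H17N4O4-

C16H17N4O4-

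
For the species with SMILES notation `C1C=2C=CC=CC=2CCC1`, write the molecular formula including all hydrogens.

C10H12

Heavy atoms from the SMILES: 10 C.
Implicit hydrogens by atom environment:
  4 × C: 2 H each → 8
  4 × C (aromatic): 1 H each → 4
  2 × C (aromatic): no H
  Total hydrogens = 12.
Molecular formula: C10H12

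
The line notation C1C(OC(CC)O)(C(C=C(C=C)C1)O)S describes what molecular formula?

Heavy atoms from the SMILES: 11 C, 3 O, 1 S.
Implicit hydrogens by atom environment:
  4 × C: 2 H each → 8
  4 × C: 1 H each → 4
  2 × C: no H
  2 × O: 1 H each → 2
  1 × C: 3 H
  1 × O: no H
  1 × S: 1 H
  Total hydrogens = 18.
Molecular formula: C11H18O3S

C11H18O3S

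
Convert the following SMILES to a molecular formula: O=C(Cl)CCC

Heavy atoms from the SMILES: 4 C, 1 Cl, 1 O.
Implicit hydrogens by atom environment:
  2 × C: 2 H each → 4
  1 × C: 3 H
  1 × C: no H
  1 × Cl: no H
  1 × O: no H
  Total hydrogens = 7.
Molecular formula: C4H7ClO

C4H7ClO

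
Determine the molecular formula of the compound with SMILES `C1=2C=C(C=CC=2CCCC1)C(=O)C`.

C12H14O

Heavy atoms from the SMILES: 12 C, 1 O.
Implicit hydrogens by atom environment:
  4 × C: 2 H each → 8
  3 × C (aromatic): 1 H each → 3
  3 × C (aromatic): no H
  1 × C: 3 H
  1 × C: no H
  1 × O: no H
  Total hydrogens = 14.
Molecular formula: C12H14O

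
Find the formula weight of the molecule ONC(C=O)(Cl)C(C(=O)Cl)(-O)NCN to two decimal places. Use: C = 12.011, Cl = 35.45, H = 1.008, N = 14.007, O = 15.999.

Molecular formula: C5H9Cl2N3O4.
M = 5×12.011 + 2×35.45 + 9×1.008 + 3×14.007 + 4×15.999 = 246.04 g/mol.

246.04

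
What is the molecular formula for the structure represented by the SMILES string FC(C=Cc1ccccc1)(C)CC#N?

Heavy atoms from the SMILES: 12 C, 1 F, 1 N.
Implicit hydrogens by atom environment:
  5 × C (aromatic): 1 H each → 5
  2 × C: 1 H each → 2
  2 × C: no H
  1 × C: 3 H
  1 × C: 2 H
  1 × C (aromatic): no H
  1 × F: no H
  1 × N: no H
  Total hydrogens = 12.
Molecular formula: C12H12FN

C12H12FN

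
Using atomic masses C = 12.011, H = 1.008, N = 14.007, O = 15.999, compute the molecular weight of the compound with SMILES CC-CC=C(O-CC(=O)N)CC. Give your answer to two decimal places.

Molecular formula: C9H17NO2.
M = 9×12.011 + 17×1.008 + 1×14.007 + 2×15.999 = 171.24 g/mol.

171.24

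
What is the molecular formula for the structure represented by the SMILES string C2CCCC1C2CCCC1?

C10H18

Heavy atoms from the SMILES: 10 C.
Implicit hydrogens by atom environment:
  8 × C: 2 H each → 16
  2 × C: 1 H each → 2
  Total hydrogens = 18.
Molecular formula: C10H18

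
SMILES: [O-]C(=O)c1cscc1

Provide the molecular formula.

Heavy atoms from the SMILES: 5 C, 2 O, 1 S.
Implicit hydrogens by atom environment:
  3 × C (aromatic): 1 H each → 3
  1 × C (aromatic): no H
  1 × C: no H
  1 × O: no H
  1 × O (charge -1): no H
  1 × S (aromatic): no H
  Total hydrogens = 3.
Net charge -1.
Molecular formula: C5H3O2S-

C5H3O2S-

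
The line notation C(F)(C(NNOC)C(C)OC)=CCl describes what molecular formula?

Heavy atoms from the SMILES: 7 C, 1 Cl, 1 F, 2 N, 2 O.
Implicit hydrogens by atom environment:
  3 × C: 3 H each → 9
  3 × C: 1 H each → 3
  2 × N: 1 H each → 2
  2 × O: no H
  1 × C: no H
  1 × Cl: no H
  1 × F: no H
  Total hydrogens = 14.
Molecular formula: C7H14ClFN2O2

C7H14ClFN2O2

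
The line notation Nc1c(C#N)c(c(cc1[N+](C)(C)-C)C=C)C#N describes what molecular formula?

C13H15N4+

Heavy atoms from the SMILES: 13 C, 4 N.
Implicit hydrogens by atom environment:
  5 × C (aromatic): no H
  3 × C: 3 H each → 9
  2 × C: no H
  2 × N: no H
  1 × C: 2 H
  1 × C (aromatic): 1 H
  1 × C: 1 H
  1 × N: 2 H
  1 × N (charge +1): no H
  Total hydrogens = 15.
Net charge +1.
Molecular formula: C13H15N4+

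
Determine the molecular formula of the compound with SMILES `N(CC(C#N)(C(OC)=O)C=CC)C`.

C9H14N2O2

Heavy atoms from the SMILES: 9 C, 2 N, 2 O.
Implicit hydrogens by atom environment:
  3 × C: 3 H each → 9
  3 × C: no H
  2 × C: 1 H each → 2
  2 × O: no H
  1 × C: 2 H
  1 × N: 1 H
  1 × N: no H
  Total hydrogens = 14.
Molecular formula: C9H14N2O2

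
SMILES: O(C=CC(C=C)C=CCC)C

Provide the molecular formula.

C10H16O

Heavy atoms from the SMILES: 10 C, 1 O.
Implicit hydrogens by atom environment:
  6 × C: 1 H each → 6
  2 × C: 3 H each → 6
  2 × C: 2 H each → 4
  1 × O: no H
  Total hydrogens = 16.
Molecular formula: C10H16O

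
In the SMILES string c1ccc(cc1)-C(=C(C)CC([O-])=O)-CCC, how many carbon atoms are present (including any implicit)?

The symbol for carbon appears 14 times in the SMILES. Lowercase c denotes aromatic carbon and counts toward C.

14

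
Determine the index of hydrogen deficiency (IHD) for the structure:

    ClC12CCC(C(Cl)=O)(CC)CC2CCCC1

Molecular formula from the SMILES: C13H20Cl2O.
DoU = (2C + 2 + N − H − X)/2 = (2·13 + 2 + 0 − 20 − 2)/2 = 6/2 = 3.
(Structurally: 2 ring(s) + 1 π bond(s) = 3.)

3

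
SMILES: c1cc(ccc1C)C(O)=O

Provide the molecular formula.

Heavy atoms from the SMILES: 8 C, 2 O.
Implicit hydrogens by atom environment:
  4 × C (aromatic): 1 H each → 4
  2 × C (aromatic): no H
  1 × C: 3 H
  1 × C: no H
  1 × O: 1 H
  1 × O: no H
  Total hydrogens = 8.
Molecular formula: C8H8O2

C8H8O2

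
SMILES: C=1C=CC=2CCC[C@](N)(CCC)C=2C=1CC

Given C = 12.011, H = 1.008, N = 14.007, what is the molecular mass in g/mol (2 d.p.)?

217.36

Molecular formula: C15H23N.
M = 15×12.011 + 23×1.008 + 1×14.007 = 217.36 g/mol.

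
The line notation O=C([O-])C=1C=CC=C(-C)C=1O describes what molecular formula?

C8H7O3-

Heavy atoms from the SMILES: 8 C, 3 O.
Implicit hydrogens by atom environment:
  3 × C (aromatic): 1 H each → 3
  3 × C (aromatic): no H
  1 × C: 3 H
  1 × C: no H
  1 × O: 1 H
  1 × O: no H
  1 × O (charge -1): no H
  Total hydrogens = 7.
Net charge -1.
Molecular formula: C8H7O3-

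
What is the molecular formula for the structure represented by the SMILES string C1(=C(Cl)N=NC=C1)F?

C4H2ClFN2

Heavy atoms from the SMILES: 4 C, 1 Cl, 1 F, 2 N.
Implicit hydrogens by atom environment:
  2 × C (aromatic): 1 H each → 2
  2 × C (aromatic): no H
  2 × N (aromatic): no H
  1 × Cl: no H
  1 × F: no H
  Total hydrogens = 2.
Molecular formula: C4H2ClFN2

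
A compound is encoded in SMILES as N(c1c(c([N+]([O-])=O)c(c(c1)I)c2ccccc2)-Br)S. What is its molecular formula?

Heavy atoms from the SMILES: 1 Br, 12 C, 1 I, 2 N, 2 O, 1 S.
Implicit hydrogens by atom environment:
  6 × C (aromatic): 1 H each → 6
  6 × C (aromatic): no H
  1 × Br: no H
  1 × I: no H
  1 × N: 1 H
  1 × N (charge +1): no H
  1 × O: no H
  1 × O (charge -1): no H
  1 × S: 1 H
  Total hydrogens = 8.
Molecular formula: C12H8BrIN2O2S

C12H8BrIN2O2S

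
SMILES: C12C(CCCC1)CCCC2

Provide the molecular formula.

Heavy atoms from the SMILES: 10 C.
Implicit hydrogens by atom environment:
  8 × C: 2 H each → 16
  2 × C: 1 H each → 2
  Total hydrogens = 18.
Molecular formula: C10H18

C10H18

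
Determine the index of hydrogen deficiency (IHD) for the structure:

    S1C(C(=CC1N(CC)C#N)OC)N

4

Molecular formula from the SMILES: C8H13N3OS.
DoU = (2C + 2 + N − H − X)/2 = (2·8 + 2 + 3 − 13 − 0)/2 = 8/2 = 4.
(Structurally: 1 ring(s) + 3 π bond(s) = 4.)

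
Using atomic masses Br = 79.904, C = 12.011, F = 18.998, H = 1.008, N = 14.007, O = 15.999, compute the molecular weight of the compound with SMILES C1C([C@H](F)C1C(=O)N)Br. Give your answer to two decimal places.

196.02

Molecular formula: C5H7BrFNO.
M = 1×79.904 + 5×12.011 + 1×18.998 + 7×1.008 + 1×14.007 + 1×15.999 = 196.02 g/mol.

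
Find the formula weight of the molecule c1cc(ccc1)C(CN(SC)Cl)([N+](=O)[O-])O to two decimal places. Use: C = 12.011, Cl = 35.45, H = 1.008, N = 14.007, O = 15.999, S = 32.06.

Molecular formula: C9H11ClN2O3S.
M = 9×12.011 + 1×35.45 + 11×1.008 + 2×14.007 + 3×15.999 + 1×32.06 = 262.71 g/mol.

262.71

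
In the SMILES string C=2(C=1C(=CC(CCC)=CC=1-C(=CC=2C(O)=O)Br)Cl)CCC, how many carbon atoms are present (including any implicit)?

The symbol for carbon appears 17 times in the SMILES. (Cl is a single chlorine, not C + l.)

17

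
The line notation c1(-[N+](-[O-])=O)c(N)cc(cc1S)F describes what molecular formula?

C6H5FN2O2S

Heavy atoms from the SMILES: 6 C, 1 F, 2 N, 2 O, 1 S.
Implicit hydrogens by atom environment:
  4 × C (aromatic): no H
  2 × C (aromatic): 1 H each → 2
  1 × F: no H
  1 × N: 2 H
  1 × N (charge +1): no H
  1 × O: no H
  1 × O (charge -1): no H
  1 × S: 1 H
  Total hydrogens = 5.
Molecular formula: C6H5FN2O2S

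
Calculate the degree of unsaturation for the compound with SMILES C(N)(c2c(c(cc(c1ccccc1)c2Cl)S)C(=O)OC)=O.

10

Molecular formula from the SMILES: C15H12ClNO3S.
DoU = (2C + 2 + N − H − X)/2 = (2·15 + 2 + 1 − 12 − 1)/2 = 20/2 = 10.
(Structurally: 2 ring(s) + 8 π bond(s) = 10.)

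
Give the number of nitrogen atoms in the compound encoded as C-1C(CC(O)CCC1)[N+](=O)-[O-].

The symbol for nitrogen appears 1 time in the SMILES.

1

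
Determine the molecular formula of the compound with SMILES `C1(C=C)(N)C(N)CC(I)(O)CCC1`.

Heavy atoms from the SMILES: 9 C, 1 I, 2 N, 1 O.
Implicit hydrogens by atom environment:
  5 × C: 2 H each → 10
  2 × C: 1 H each → 2
  2 × C: no H
  2 × N: 2 H each → 4
  1 × I: no H
  1 × O: 1 H
  Total hydrogens = 17.
Molecular formula: C9H17IN2O

C9H17IN2O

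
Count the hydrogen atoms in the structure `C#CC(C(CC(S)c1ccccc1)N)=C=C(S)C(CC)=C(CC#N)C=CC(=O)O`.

Hydrogens are implicit in SMILES; fill each atom to its normal valence:
  8 × C: no H
  5 × C: 1 H each → 5
  5 × C (aromatic): 1 H each → 5
  3 × C: 2 H each → 6
  2 × S: 1 H each → 2
  1 × C: 3 H
  1 × C (aromatic): no H
  1 × N: 2 H
  1 × N: no H
  1 × O: 1 H
  1 × O: no H
  Total hydrogens = 24.

24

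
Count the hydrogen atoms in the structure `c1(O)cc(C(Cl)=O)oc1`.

Hydrogens are implicit in SMILES; fill each atom to its normal valence:
  2 × C (aromatic): 1 H each → 2
  2 × C (aromatic): no H
  1 × C: no H
  1 × Cl: no H
  1 × O: 1 H
  1 × O (aromatic): no H
  1 × O: no H
  Total hydrogens = 3.

3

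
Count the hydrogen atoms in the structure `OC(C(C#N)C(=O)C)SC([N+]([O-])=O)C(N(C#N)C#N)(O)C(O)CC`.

15

Hydrogens are implicit in SMILES; fill each atom to its normal valence:
  5 × C: no H
  4 × C: 1 H each → 4
  4 × N: no H
  3 × O: 1 H each → 3
  2 × C: 3 H each → 6
  2 × O: no H
  1 × C: 2 H
  1 × N (charge +1): no H
  1 × O (charge -1): no H
  1 × S: no H
  Total hydrogens = 15.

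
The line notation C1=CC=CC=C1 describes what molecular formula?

C6H6

Heavy atoms from the SMILES: 6 C.
Implicit hydrogens by atom environment:
  6 × C (aromatic): 1 H each → 6
  Total hydrogens = 6.
Molecular formula: C6H6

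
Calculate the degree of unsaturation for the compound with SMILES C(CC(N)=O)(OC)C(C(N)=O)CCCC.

Molecular formula from the SMILES: C10H20N2O3.
DoU = (2C + 2 + N − H − X)/2 = (2·10 + 2 + 2 − 20 − 0)/2 = 4/2 = 2.
(Structurally: 0 ring(s) + 2 π bond(s) = 2.)

2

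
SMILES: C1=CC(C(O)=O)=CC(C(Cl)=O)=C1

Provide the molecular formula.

C8H5ClO3

Heavy atoms from the SMILES: 8 C, 1 Cl, 3 O.
Implicit hydrogens by atom environment:
  4 × C (aromatic): 1 H each → 4
  2 × C (aromatic): no H
  2 × C: no H
  2 × O: no H
  1 × Cl: no H
  1 × O: 1 H
  Total hydrogens = 5.
Molecular formula: C8H5ClO3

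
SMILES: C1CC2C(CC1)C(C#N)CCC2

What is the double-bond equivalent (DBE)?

Molecular formula from the SMILES: C11H17N.
DoU = (2C + 2 + N − H − X)/2 = (2·11 + 2 + 1 − 17 − 0)/2 = 8/2 = 4.
(Structurally: 2 ring(s) + 2 π bond(s) = 4.)

4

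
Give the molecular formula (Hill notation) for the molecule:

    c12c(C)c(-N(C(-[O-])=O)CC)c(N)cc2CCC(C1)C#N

C15H18N3O2-

Heavy atoms from the SMILES: 15 C, 3 N, 2 O.
Implicit hydrogens by atom environment:
  5 × C (aromatic): no H
  4 × C: 2 H each → 8
  2 × C: 3 H each → 6
  2 × C: no H
  2 × N: no H
  1 × C (aromatic): 1 H
  1 × C: 1 H
  1 × N: 2 H
  1 × O: no H
  1 × O (charge -1): no H
  Total hydrogens = 18.
Net charge -1.
Molecular formula: C15H18N3O2-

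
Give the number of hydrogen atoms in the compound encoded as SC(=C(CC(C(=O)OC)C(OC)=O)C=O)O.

Hydrogens are implicit in SMILES; fill each atom to its normal valence:
  5 × O: no H
  4 × C: no H
  2 × C: 3 H each → 6
  2 × C: 1 H each → 2
  1 × C: 2 H
  1 × O: 1 H
  1 × S: 1 H
  Total hydrogens = 12.

12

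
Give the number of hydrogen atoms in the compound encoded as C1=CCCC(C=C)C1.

12

Hydrogens are implicit in SMILES; fill each atom to its normal valence:
  4 × C: 2 H each → 8
  4 × C: 1 H each → 4
  Total hydrogens = 12.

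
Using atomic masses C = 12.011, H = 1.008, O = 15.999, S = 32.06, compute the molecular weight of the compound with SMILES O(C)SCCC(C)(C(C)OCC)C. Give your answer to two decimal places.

206.34

Molecular formula: C10H22O2S.
M = 10×12.011 + 22×1.008 + 2×15.999 + 1×32.06 = 206.34 g/mol.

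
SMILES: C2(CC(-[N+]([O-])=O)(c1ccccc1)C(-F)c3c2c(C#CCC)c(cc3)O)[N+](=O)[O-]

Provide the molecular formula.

C20H17FN2O5

Heavy atoms from the SMILES: 20 C, 1 F, 2 N, 5 O.
Implicit hydrogens by atom environment:
  7 × C (aromatic): 1 H each → 7
  5 × C (aromatic): no H
  3 × C: no H
  2 × C: 2 H each → 4
  2 × C: 1 H each → 2
  2 × N (charge +1): no H
  2 × O: no H
  2 × O (charge -1): no H
  1 × C: 3 H
  1 × F: no H
  1 × O: 1 H
  Total hydrogens = 17.
Molecular formula: C20H17FN2O5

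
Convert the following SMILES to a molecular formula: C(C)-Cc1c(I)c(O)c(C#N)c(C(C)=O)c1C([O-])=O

C13H11INO4-

Heavy atoms from the SMILES: 13 C, 1 I, 1 N, 4 O.
Implicit hydrogens by atom environment:
  6 × C (aromatic): no H
  3 × C: no H
  2 × C: 3 H each → 6
  2 × C: 2 H each → 4
  2 × O: no H
  1 × I: no H
  1 × N: no H
  1 × O: 1 H
  1 × O (charge -1): no H
  Total hydrogens = 11.
Net charge -1.
Molecular formula: C13H11INO4-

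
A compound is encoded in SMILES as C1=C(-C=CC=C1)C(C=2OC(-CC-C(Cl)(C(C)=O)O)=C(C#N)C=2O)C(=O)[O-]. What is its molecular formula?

Heavy atoms from the SMILES: 18 C, 1 Cl, 1 N, 6 O.
Implicit hydrogens by atom environment:
  5 × C (aromatic): 1 H each → 5
  5 × C (aromatic): no H
  4 × C: no H
  2 × C: 2 H each → 4
  2 × O: 1 H each → 2
  2 × O: no H
  1 × C: 3 H
  1 × C: 1 H
  1 × Cl: no H
  1 × N: no H
  1 × O (aromatic): no H
  1 × O (charge -1): no H
  Total hydrogens = 15.
Net charge -1.
Molecular formula: C18H15ClNO6-

C18H15ClNO6-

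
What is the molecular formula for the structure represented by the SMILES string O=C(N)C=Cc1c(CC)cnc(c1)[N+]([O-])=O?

C10H11N3O3

Heavy atoms from the SMILES: 10 C, 3 N, 3 O.
Implicit hydrogens by atom environment:
  3 × C (aromatic): no H
  2 × C (aromatic): 1 H each → 2
  2 × C: 1 H each → 2
  2 × O: no H
  1 × C: 3 H
  1 × C: 2 H
  1 × C: no H
  1 × N: 2 H
  1 × N (aromatic): no H
  1 × N (charge +1): no H
  1 × O (charge -1): no H
  Total hydrogens = 11.
Molecular formula: C10H11N3O3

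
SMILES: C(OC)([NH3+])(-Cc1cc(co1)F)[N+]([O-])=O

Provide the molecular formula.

C7H10FN2O4+

Heavy atoms from the SMILES: 7 C, 1 F, 2 N, 4 O.
Implicit hydrogens by atom environment:
  2 × C (aromatic): 1 H each → 2
  2 × C (aromatic): no H
  2 × O: no H
  1 × C: 3 H
  1 × C: 2 H
  1 × C: no H
  1 × F: no H
  1 × N (charge +1): 3 H
  1 × N (charge +1): no H
  1 × O (aromatic): no H
  1 × O (charge -1): no H
  Total hydrogens = 10.
Net charge +1.
Molecular formula: C7H10FN2O4+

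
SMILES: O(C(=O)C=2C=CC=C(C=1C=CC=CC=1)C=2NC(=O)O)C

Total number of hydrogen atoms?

Hydrogens are implicit in SMILES; fill each atom to its normal valence:
  8 × C (aromatic): 1 H each → 8
  4 × C (aromatic): no H
  3 × O: no H
  2 × C: no H
  1 × C: 3 H
  1 × N: 1 H
  1 × O: 1 H
  Total hydrogens = 13.

13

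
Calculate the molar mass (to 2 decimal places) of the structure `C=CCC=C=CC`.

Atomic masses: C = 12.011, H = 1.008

Molecular formula: C7H10.
M = 7×12.011 + 10×1.008 = 94.16 g/mol.

94.16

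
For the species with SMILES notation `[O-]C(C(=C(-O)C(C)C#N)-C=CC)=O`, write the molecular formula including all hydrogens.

C9H10NO3-

Heavy atoms from the SMILES: 9 C, 1 N, 3 O.
Implicit hydrogens by atom environment:
  4 × C: no H
  3 × C: 1 H each → 3
  2 × C: 3 H each → 6
  1 × N: no H
  1 × O: 1 H
  1 × O: no H
  1 × O (charge -1): no H
  Total hydrogens = 10.
Net charge -1.
Molecular formula: C9H10NO3-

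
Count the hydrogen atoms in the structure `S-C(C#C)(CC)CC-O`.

Hydrogens are implicit in SMILES; fill each atom to its normal valence:
  3 × C: 2 H each → 6
  2 × C: no H
  1 × C: 3 H
  1 × C: 1 H
  1 × O: 1 H
  1 × S: 1 H
  Total hydrogens = 12.

12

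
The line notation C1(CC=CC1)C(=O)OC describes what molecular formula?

C7H10O2

Heavy atoms from the SMILES: 7 C, 2 O.
Implicit hydrogens by atom environment:
  3 × C: 1 H each → 3
  2 × C: 2 H each → 4
  2 × O: no H
  1 × C: 3 H
  1 × C: no H
  Total hydrogens = 10.
Molecular formula: C7H10O2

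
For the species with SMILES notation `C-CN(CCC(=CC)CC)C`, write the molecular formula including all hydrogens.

C10H21N

Heavy atoms from the SMILES: 10 C, 1 N.
Implicit hydrogens by atom environment:
  4 × C: 3 H each → 12
  4 × C: 2 H each → 8
  1 × C: 1 H
  1 × C: no H
  1 × N: no H
  Total hydrogens = 21.
Molecular formula: C10H21N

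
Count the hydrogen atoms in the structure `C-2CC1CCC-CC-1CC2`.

Hydrogens are implicit in SMILES; fill each atom to its normal valence:
  8 × C: 2 H each → 16
  2 × C: 1 H each → 2
  Total hydrogens = 18.

18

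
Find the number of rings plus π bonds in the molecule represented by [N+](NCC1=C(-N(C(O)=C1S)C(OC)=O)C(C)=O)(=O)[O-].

6

Molecular formula from the SMILES: C9H11N3O6S.
DoU = (2C + 2 + N − H − X)/2 = (2·9 + 2 + 3 − 11 − 0)/2 = 12/2 = 6.
(Structurally: 1 ring(s) + 5 π bond(s) = 6.)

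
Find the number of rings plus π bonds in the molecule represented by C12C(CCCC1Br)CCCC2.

Molecular formula from the SMILES: C10H17Br.
DoU = (2C + 2 + N − H − X)/2 = (2·10 + 2 + 0 − 17 − 1)/2 = 4/2 = 2.
(Structurally: 2 ring(s) + 0 π bond(s) = 2.)

2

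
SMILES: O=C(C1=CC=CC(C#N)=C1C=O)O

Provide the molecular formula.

Heavy atoms from the SMILES: 9 C, 1 N, 3 O.
Implicit hydrogens by atom environment:
  3 × C (aromatic): 1 H each → 3
  3 × C (aromatic): no H
  2 × C: no H
  2 × O: no H
  1 × C: 1 H
  1 × N: no H
  1 × O: 1 H
  Total hydrogens = 5.
Molecular formula: C9H5NO3

C9H5NO3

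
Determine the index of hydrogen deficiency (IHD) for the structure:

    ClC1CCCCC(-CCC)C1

1

Molecular formula from the SMILES: C10H19Cl.
DoU = (2C + 2 + N − H − X)/2 = (2·10 + 2 + 0 − 19 − 1)/2 = 2/2 = 1.
(Structurally: 1 ring(s) + 0 π bond(s) = 1.)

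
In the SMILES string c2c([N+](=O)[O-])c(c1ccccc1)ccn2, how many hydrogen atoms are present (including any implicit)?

Hydrogens are implicit in SMILES; fill each atom to its normal valence:
  8 × C (aromatic): 1 H each → 8
  3 × C (aromatic): no H
  1 × N (aromatic): no H
  1 × N (charge +1): no H
  1 × O: no H
  1 × O (charge -1): no H
  Total hydrogens = 8.

8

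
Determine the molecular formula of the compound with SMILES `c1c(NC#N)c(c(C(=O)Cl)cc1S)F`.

Heavy atoms from the SMILES: 8 C, 1 Cl, 1 F, 2 N, 1 O, 1 S.
Implicit hydrogens by atom environment:
  4 × C (aromatic): no H
  2 × C (aromatic): 1 H each → 2
  2 × C: no H
  1 × Cl: no H
  1 × F: no H
  1 × N: 1 H
  1 × N: no H
  1 × O: no H
  1 × S: 1 H
  Total hydrogens = 4.
Molecular formula: C8H4ClFN2OS

C8H4ClFN2OS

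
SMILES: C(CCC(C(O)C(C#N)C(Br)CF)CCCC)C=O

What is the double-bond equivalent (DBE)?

3

Molecular formula from the SMILES: C14H23BrFNO2.
DoU = (2C + 2 + N − H − X)/2 = (2·14 + 2 + 1 − 23 − 2)/2 = 6/2 = 3.
(Structurally: 0 ring(s) + 3 π bond(s) = 3.)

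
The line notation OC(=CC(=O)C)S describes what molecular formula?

C4H6O2S

Heavy atoms from the SMILES: 4 C, 2 O, 1 S.
Implicit hydrogens by atom environment:
  2 × C: no H
  1 × C: 3 H
  1 × C: 1 H
  1 × O: 1 H
  1 × O: no H
  1 × S: 1 H
  Total hydrogens = 6.
Molecular formula: C4H6O2S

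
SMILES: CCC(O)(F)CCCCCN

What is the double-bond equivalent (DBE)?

0

Molecular formula from the SMILES: C8H18FNO.
DoU = (2C + 2 + N − H − X)/2 = (2·8 + 2 + 1 − 18 − 1)/2 = 0/2 = 0.
(Structurally: 0 ring(s) + 0 π bond(s) = 0.)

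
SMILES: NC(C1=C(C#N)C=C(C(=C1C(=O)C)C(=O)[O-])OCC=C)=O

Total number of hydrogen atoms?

11

Hydrogens are implicit in SMILES; fill each atom to its normal valence:
  5 × C (aromatic): no H
  4 × C: no H
  4 × O: no H
  2 × C: 2 H each → 4
  1 × C: 3 H
  1 × C (aromatic): 1 H
  1 × C: 1 H
  1 × N: 2 H
  1 × N: no H
  1 × O (charge -1): no H
  Total hydrogens = 11.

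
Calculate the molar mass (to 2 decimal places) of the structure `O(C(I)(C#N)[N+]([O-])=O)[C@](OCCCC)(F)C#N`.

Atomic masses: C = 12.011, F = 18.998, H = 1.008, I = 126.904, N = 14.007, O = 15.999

Molecular formula: C8H9FIN3O4.
M = 8×12.011 + 1×18.998 + 9×1.008 + 1×126.904 + 3×14.007 + 4×15.999 = 357.08 g/mol.

357.08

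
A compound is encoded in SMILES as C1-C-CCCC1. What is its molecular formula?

Heavy atoms from the SMILES: 6 C.
Implicit hydrogens by atom environment:
  6 × C: 2 H each → 12
  Total hydrogens = 12.
Molecular formula: C6H12

C6H12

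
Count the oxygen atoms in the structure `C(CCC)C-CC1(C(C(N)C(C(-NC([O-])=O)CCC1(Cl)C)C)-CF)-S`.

The symbol for oxygen appears 2 times in the SMILES.

2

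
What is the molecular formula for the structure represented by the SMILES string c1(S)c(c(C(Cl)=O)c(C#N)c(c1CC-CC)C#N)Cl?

C13H10Cl2N2OS

Heavy atoms from the SMILES: 13 C, 2 Cl, 2 N, 1 O, 1 S.
Implicit hydrogens by atom environment:
  6 × C (aromatic): no H
  3 × C: 2 H each → 6
  3 × C: no H
  2 × Cl: no H
  2 × N: no H
  1 × C: 3 H
  1 × O: no H
  1 × S: 1 H
  Total hydrogens = 10.
Molecular formula: C13H10Cl2N2OS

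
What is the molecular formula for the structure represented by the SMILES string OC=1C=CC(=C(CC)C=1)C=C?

C10H12O

Heavy atoms from the SMILES: 10 C, 1 O.
Implicit hydrogens by atom environment:
  3 × C (aromatic): 1 H each → 3
  3 × C (aromatic): no H
  2 × C: 2 H each → 4
  1 × C: 3 H
  1 × C: 1 H
  1 × O: 1 H
  Total hydrogens = 12.
Molecular formula: C10H12O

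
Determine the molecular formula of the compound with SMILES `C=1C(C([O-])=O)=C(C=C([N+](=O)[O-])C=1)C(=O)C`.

C9H6NO5-

Heavy atoms from the SMILES: 9 C, 1 N, 5 O.
Implicit hydrogens by atom environment:
  3 × C (aromatic): 1 H each → 3
  3 × C (aromatic): no H
  3 × O: no H
  2 × C: no H
  2 × O (charge -1): no H
  1 × C: 3 H
  1 × N (charge +1): no H
  Total hydrogens = 6.
Net charge -1.
Molecular formula: C9H6NO5-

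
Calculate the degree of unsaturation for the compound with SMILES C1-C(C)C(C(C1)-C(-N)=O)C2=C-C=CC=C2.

Molecular formula from the SMILES: C13H17NO.
DoU = (2C + 2 + N − H − X)/2 = (2·13 + 2 + 1 − 17 − 0)/2 = 12/2 = 6.
(Structurally: 2 ring(s) + 4 π bond(s) = 6.)

6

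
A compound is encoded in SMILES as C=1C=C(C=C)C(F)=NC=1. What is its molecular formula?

C7H6FN

Heavy atoms from the SMILES: 7 C, 1 F, 1 N.
Implicit hydrogens by atom environment:
  3 × C (aromatic): 1 H each → 3
  2 × C (aromatic): no H
  1 × C: 2 H
  1 × C: 1 H
  1 × F: no H
  1 × N (aromatic): no H
  Total hydrogens = 6.
Molecular formula: C7H6FN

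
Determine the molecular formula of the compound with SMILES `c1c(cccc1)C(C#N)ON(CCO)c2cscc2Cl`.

C14H13ClN2O2S

Heavy atoms from the SMILES: 14 C, 1 Cl, 2 N, 2 O, 1 S.
Implicit hydrogens by atom environment:
  7 × C (aromatic): 1 H each → 7
  3 × C (aromatic): no H
  2 × C: 2 H each → 4
  2 × N: no H
  1 × C: 1 H
  1 × C: no H
  1 × Cl: no H
  1 × O: 1 H
  1 × O: no H
  1 × S (aromatic): no H
  Total hydrogens = 13.
Molecular formula: C14H13ClN2O2S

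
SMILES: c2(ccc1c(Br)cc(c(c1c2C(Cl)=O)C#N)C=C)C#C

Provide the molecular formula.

C16H7BrClNO

Heavy atoms from the SMILES: 1 Br, 16 C, 1 Cl, 1 N, 1 O.
Implicit hydrogens by atom environment:
  7 × C (aromatic): no H
  3 × C (aromatic): 1 H each → 3
  3 × C: no H
  2 × C: 1 H each → 2
  1 × Br: no H
  1 × C: 2 H
  1 × Cl: no H
  1 × N: no H
  1 × O: no H
  Total hydrogens = 7.
Molecular formula: C16H7BrClNO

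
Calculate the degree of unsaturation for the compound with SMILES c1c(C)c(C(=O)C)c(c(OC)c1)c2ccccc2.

9

Molecular formula from the SMILES: C16H16O2.
DoU = (2C + 2 + N − H − X)/2 = (2·16 + 2 + 0 − 16 − 0)/2 = 18/2 = 9.
(Structurally: 2 ring(s) + 7 π bond(s) = 9.)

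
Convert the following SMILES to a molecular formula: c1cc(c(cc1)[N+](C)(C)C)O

C9H14NO+

Heavy atoms from the SMILES: 9 C, 1 N, 1 O.
Implicit hydrogens by atom environment:
  4 × C (aromatic): 1 H each → 4
  3 × C: 3 H each → 9
  2 × C (aromatic): no H
  1 × N (charge +1): no H
  1 × O: 1 H
  Total hydrogens = 14.
Net charge +1.
Molecular formula: C9H14NO+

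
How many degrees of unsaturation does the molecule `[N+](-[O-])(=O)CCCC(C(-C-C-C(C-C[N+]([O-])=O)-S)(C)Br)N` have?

2

Molecular formula from the SMILES: C11H22BrN3O4S.
DoU = (2C + 2 + N − H − X)/2 = (2·11 + 2 + 3 − 22 − 1)/2 = 4/2 = 2.
(Structurally: 0 ring(s) + 2 π bond(s) = 2.)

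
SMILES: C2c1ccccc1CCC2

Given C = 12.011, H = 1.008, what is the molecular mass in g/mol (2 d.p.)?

Molecular formula: C10H12.
M = 10×12.011 + 12×1.008 = 132.21 g/mol.

132.21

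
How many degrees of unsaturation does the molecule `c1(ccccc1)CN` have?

Molecular formula from the SMILES: C7H9N.
DoU = (2C + 2 + N − H − X)/2 = (2·7 + 2 + 1 − 9 − 0)/2 = 8/2 = 4.
(Structurally: 1 ring(s) + 3 π bond(s) = 4.)

4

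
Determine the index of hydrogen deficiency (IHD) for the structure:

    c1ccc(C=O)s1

Molecular formula from the SMILES: C5H4OS.
DoU = (2C + 2 + N − H − X)/2 = (2·5 + 2 + 0 − 4 − 0)/2 = 8/2 = 4.
(Structurally: 1 ring(s) + 3 π bond(s) = 4.)

4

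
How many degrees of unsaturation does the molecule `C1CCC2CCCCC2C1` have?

2

Molecular formula from the SMILES: C10H18.
DoU = (2C + 2 + N − H − X)/2 = (2·10 + 2 + 0 − 18 − 0)/2 = 4/2 = 2.
(Structurally: 2 ring(s) + 0 π bond(s) = 2.)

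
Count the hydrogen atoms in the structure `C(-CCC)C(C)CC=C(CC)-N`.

23

Hydrogens are implicit in SMILES; fill each atom to its normal valence:
  5 × C: 2 H each → 10
  3 × C: 3 H each → 9
  2 × C: 1 H each → 2
  1 × C: no H
  1 × N: 2 H
  Total hydrogens = 23.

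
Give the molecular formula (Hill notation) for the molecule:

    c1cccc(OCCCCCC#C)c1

C13H16O

Heavy atoms from the SMILES: 13 C, 1 O.
Implicit hydrogens by atom environment:
  5 × C: 2 H each → 10
  5 × C (aromatic): 1 H each → 5
  1 × C: 1 H
  1 × C: no H
  1 × C (aromatic): no H
  1 × O: no H
  Total hydrogens = 16.
Molecular formula: C13H16O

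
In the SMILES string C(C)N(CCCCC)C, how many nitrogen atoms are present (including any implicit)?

The symbol for nitrogen appears 1 time in the SMILES.

1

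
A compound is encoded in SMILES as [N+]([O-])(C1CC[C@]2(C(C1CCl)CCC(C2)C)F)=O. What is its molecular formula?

Heavy atoms from the SMILES: 12 C, 1 Cl, 1 F, 1 N, 2 O.
Implicit hydrogens by atom environment:
  6 × C: 2 H each → 12
  4 × C: 1 H each → 4
  1 × C: 3 H
  1 × C: no H
  1 × Cl: no H
  1 × F: no H
  1 × N (charge +1): no H
  1 × O: no H
  1 × O (charge -1): no H
  Total hydrogens = 19.
Molecular formula: C12H19ClFNO2

C12H19ClFNO2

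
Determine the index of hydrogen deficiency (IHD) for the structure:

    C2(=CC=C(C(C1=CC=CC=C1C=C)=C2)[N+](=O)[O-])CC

10

Molecular formula from the SMILES: C16H15NO2.
DoU = (2C + 2 + N − H − X)/2 = (2·16 + 2 + 1 − 15 − 0)/2 = 20/2 = 10.
(Structurally: 2 ring(s) + 8 π bond(s) = 10.)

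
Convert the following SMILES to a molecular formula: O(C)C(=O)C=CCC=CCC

C9H14O2

Heavy atoms from the SMILES: 9 C, 2 O.
Implicit hydrogens by atom environment:
  4 × C: 1 H each → 4
  2 × C: 3 H each → 6
  2 × C: 2 H each → 4
  2 × O: no H
  1 × C: no H
  Total hydrogens = 14.
Molecular formula: C9H14O2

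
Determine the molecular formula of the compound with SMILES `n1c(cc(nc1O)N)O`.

Heavy atoms from the SMILES: 4 C, 3 N, 2 O.
Implicit hydrogens by atom environment:
  3 × C (aromatic): no H
  2 × N (aromatic): no H
  2 × O: 1 H each → 2
  1 × C (aromatic): 1 H
  1 × N: 2 H
  Total hydrogens = 5.
Molecular formula: C4H5N3O2

C4H5N3O2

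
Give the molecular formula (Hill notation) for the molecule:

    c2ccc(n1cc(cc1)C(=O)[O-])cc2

C11H8NO2-

Heavy atoms from the SMILES: 11 C, 1 N, 2 O.
Implicit hydrogens by atom environment:
  8 × C (aromatic): 1 H each → 8
  2 × C (aromatic): no H
  1 × C: no H
  1 × N (aromatic): no H
  1 × O: no H
  1 × O (charge -1): no H
  Total hydrogens = 8.
Net charge -1.
Molecular formula: C11H8NO2-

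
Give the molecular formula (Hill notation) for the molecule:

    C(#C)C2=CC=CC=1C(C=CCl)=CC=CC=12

Heavy atoms from the SMILES: 14 C, 1 Cl.
Implicit hydrogens by atom environment:
  6 × C (aromatic): 1 H each → 6
  4 × C (aromatic): no H
  3 × C: 1 H each → 3
  1 × C: no H
  1 × Cl: no H
  Total hydrogens = 9.
Molecular formula: C14H9Cl

C14H9Cl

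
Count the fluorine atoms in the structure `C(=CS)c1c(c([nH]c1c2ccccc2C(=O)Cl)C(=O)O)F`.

The symbol for fluorine appears 1 time in the SMILES.

1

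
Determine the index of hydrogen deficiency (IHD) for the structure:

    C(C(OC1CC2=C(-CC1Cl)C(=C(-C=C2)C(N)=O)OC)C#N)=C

Molecular formula from the SMILES: C16H17ClN2O3.
DoU = (2C + 2 + N − H − X)/2 = (2·16 + 2 + 2 − 17 − 1)/2 = 18/2 = 9.
(Structurally: 2 ring(s) + 7 π bond(s) = 9.)

9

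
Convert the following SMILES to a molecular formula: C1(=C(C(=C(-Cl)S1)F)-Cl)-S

Heavy atoms from the SMILES: 4 C, 2 Cl, 1 F, 2 S.
Implicit hydrogens by atom environment:
  4 × C (aromatic): no H
  2 × Cl: no H
  1 × F: no H
  1 × S: 1 H
  1 × S (aromatic): no H
  Total hydrogens = 1.
Molecular formula: C4HCl2FS2

C4HCl2FS2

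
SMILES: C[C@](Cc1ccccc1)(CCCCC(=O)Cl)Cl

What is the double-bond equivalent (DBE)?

Molecular formula from the SMILES: C14H18Cl2O.
DoU = (2C + 2 + N − H − X)/2 = (2·14 + 2 + 0 − 18 − 2)/2 = 10/2 = 5.
(Structurally: 1 ring(s) + 4 π bond(s) = 5.)

5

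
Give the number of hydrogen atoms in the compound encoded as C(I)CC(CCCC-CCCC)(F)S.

22

Hydrogens are implicit in SMILES; fill each atom to its normal valence:
  9 × C: 2 H each → 18
  1 × C: 3 H
  1 × C: no H
  1 × F: no H
  1 × I: no H
  1 × S: 1 H
  Total hydrogens = 22.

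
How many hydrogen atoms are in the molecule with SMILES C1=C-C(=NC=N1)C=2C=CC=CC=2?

Hydrogens are implicit in SMILES; fill each atom to its normal valence:
  8 × C (aromatic): 1 H each → 8
  2 × C (aromatic): no H
  2 × N (aromatic): no H
  Total hydrogens = 8.

8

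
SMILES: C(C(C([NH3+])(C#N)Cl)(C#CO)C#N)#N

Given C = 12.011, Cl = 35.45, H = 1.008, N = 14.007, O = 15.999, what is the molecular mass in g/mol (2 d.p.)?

Molecular formula: C7H4ClN4O+.
M = 7×12.011 + 1×35.45 + 4×1.008 + 4×14.007 + 1×15.999 = 195.59 g/mol.

195.59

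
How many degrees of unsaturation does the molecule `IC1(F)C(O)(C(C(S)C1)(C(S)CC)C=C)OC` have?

2

Molecular formula from the SMILES: C11H18FIO2S2.
DoU = (2C + 2 + N − H − X)/2 = (2·11 + 2 + 0 − 18 − 2)/2 = 4/2 = 2.
(Structurally: 1 ring(s) + 1 π bond(s) = 2.)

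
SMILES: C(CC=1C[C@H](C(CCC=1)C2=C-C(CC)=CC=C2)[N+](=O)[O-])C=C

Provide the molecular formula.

C19H25NO2

Heavy atoms from the SMILES: 19 C, 1 N, 2 O.
Implicit hydrogens by atom environment:
  7 × C: 2 H each → 14
  4 × C: 1 H each → 4
  4 × C (aromatic): 1 H each → 4
  2 × C (aromatic): no H
  1 × C: 3 H
  1 × C: no H
  1 × N (charge +1): no H
  1 × O: no H
  1 × O (charge -1): no H
  Total hydrogens = 25.
Molecular formula: C19H25NO2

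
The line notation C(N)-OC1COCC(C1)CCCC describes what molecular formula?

Heavy atoms from the SMILES: 10 C, 1 N, 2 O.
Implicit hydrogens by atom environment:
  7 × C: 2 H each → 14
  2 × C: 1 H each → 2
  2 × O: no H
  1 × C: 3 H
  1 × N: 2 H
  Total hydrogens = 21.
Molecular formula: C10H21NO2

C10H21NO2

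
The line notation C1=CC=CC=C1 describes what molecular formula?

Heavy atoms from the SMILES: 6 C.
Implicit hydrogens by atom environment:
  6 × C (aromatic): 1 H each → 6
  Total hydrogens = 6.
Molecular formula: C6H6

C6H6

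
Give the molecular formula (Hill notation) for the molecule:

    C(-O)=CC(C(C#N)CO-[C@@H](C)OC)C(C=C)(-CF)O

Heavy atoms from the SMILES: 13 C, 1 F, 1 N, 4 O.
Implicit hydrogens by atom environment:
  6 × C: 1 H each → 6
  3 × C: 2 H each → 6
  2 × C: 3 H each → 6
  2 × C: no H
  2 × O: 1 H each → 2
  2 × O: no H
  1 × F: no H
  1 × N: no H
  Total hydrogens = 20.
Molecular formula: C13H20FNO4

C13H20FNO4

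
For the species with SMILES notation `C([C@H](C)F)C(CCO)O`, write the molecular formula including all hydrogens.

C6H13FO2

Heavy atoms from the SMILES: 6 C, 1 F, 2 O.
Implicit hydrogens by atom environment:
  3 × C: 2 H each → 6
  2 × C: 1 H each → 2
  2 × O: 1 H each → 2
  1 × C: 3 H
  1 × F: no H
  Total hydrogens = 13.
Molecular formula: C6H13FO2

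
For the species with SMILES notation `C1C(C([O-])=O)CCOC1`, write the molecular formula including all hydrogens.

Heavy atoms from the SMILES: 6 C, 3 O.
Implicit hydrogens by atom environment:
  4 × C: 2 H each → 8
  2 × O: no H
  1 × C: 1 H
  1 × C: no H
  1 × O (charge -1): no H
  Total hydrogens = 9.
Net charge -1.
Molecular formula: C6H9O3-

C6H9O3-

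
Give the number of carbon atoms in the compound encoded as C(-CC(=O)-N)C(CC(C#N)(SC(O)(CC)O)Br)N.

10

The symbol for carbon appears 10 times in the SMILES.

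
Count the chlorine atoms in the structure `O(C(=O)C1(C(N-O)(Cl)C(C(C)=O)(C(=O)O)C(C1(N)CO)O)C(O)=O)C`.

1

The symbol for chlorine appears 1 time in the SMILES.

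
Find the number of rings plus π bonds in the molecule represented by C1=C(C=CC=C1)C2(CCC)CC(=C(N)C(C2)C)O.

Molecular formula from the SMILES: C16H23NO.
DoU = (2C + 2 + N − H − X)/2 = (2·16 + 2 + 1 − 23 − 0)/2 = 12/2 = 6.
(Structurally: 2 ring(s) + 4 π bond(s) = 6.)

6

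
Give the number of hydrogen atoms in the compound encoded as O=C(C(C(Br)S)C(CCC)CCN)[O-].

Hydrogens are implicit in SMILES; fill each atom to its normal valence:
  4 × C: 2 H each → 8
  3 × C: 1 H each → 3
  1 × Br: no H
  1 × C: 3 H
  1 × C: no H
  1 × N: 2 H
  1 × O: no H
  1 × O (charge -1): no H
  1 × S: 1 H
  Total hydrogens = 17.

17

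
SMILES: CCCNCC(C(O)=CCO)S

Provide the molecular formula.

C8H17NO2S

Heavy atoms from the SMILES: 8 C, 1 N, 2 O, 1 S.
Implicit hydrogens by atom environment:
  4 × C: 2 H each → 8
  2 × C: 1 H each → 2
  2 × O: 1 H each → 2
  1 × C: 3 H
  1 × C: no H
  1 × N: 1 H
  1 × S: 1 H
  Total hydrogens = 17.
Molecular formula: C8H17NO2S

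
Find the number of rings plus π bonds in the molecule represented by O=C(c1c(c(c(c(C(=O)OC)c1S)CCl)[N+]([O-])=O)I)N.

Molecular formula from the SMILES: C10H8ClIN2O5S.
DoU = (2C + 2 + N − H − X)/2 = (2·10 + 2 + 2 − 8 − 2)/2 = 14/2 = 7.
(Structurally: 1 ring(s) + 6 π bond(s) = 7.)

7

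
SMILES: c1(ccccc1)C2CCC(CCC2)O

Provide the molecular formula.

C13H18O

Heavy atoms from the SMILES: 13 C, 1 O.
Implicit hydrogens by atom environment:
  5 × C: 2 H each → 10
  5 × C (aromatic): 1 H each → 5
  2 × C: 1 H each → 2
  1 × C (aromatic): no H
  1 × O: 1 H
  Total hydrogens = 18.
Molecular formula: C13H18O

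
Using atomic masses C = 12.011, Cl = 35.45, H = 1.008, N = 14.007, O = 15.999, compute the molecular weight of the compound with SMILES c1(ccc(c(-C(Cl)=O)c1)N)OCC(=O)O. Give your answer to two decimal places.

229.62

Molecular formula: C9H8ClNO4.
M = 9×12.011 + 1×35.45 + 8×1.008 + 1×14.007 + 4×15.999 = 229.62 g/mol.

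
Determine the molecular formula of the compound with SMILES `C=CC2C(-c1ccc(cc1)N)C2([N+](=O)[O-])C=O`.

Heavy atoms from the SMILES: 12 C, 2 N, 3 O.
Implicit hydrogens by atom environment:
  4 × C: 1 H each → 4
  4 × C (aromatic): 1 H each → 4
  2 × C (aromatic): no H
  2 × O: no H
  1 × C: 2 H
  1 × C: no H
  1 × N: 2 H
  1 × N (charge +1): no H
  1 × O (charge -1): no H
  Total hydrogens = 12.
Molecular formula: C12H12N2O3

C12H12N2O3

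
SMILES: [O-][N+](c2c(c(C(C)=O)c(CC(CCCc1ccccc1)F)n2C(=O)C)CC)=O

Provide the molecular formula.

C21H25FN2O4

Heavy atoms from the SMILES: 21 C, 1 F, 2 N, 4 O.
Implicit hydrogens by atom environment:
  5 × C: 2 H each → 10
  5 × C (aromatic): 1 H each → 5
  5 × C (aromatic): no H
  3 × C: 3 H each → 9
  3 × O: no H
  2 × C: no H
  1 × C: 1 H
  1 × F: no H
  1 × N (aromatic): no H
  1 × N (charge +1): no H
  1 × O (charge -1): no H
  Total hydrogens = 25.
Molecular formula: C21H25FN2O4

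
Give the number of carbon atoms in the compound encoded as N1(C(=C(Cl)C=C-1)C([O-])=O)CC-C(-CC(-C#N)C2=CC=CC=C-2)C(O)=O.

18

The symbol for carbon appears 18 times in the SMILES. (Cl is a single chlorine, not C + l.)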